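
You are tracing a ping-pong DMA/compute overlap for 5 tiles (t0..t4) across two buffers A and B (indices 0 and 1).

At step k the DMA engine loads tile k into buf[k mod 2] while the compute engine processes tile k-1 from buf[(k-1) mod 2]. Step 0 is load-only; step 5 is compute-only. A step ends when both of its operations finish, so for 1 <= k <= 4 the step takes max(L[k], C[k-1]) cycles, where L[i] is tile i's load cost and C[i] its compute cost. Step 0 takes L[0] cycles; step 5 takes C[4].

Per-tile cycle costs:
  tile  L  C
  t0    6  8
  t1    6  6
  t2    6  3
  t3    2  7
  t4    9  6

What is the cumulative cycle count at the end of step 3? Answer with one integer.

k=0 load=t0/6c comp=- wait=6 total=6
k=1 load=t1/6c comp=t0/8c wait=8 total=14
k=2 load=t2/6c comp=t1/6c wait=6 total=20
k=3 load=t3/2c comp=t2/3c wait=3 total=23
k=4 load=t4/9c comp=t3/7c wait=9 total=32
k=5 load=- comp=t4/6c wait=6 total=38

end_cycle[3] = 23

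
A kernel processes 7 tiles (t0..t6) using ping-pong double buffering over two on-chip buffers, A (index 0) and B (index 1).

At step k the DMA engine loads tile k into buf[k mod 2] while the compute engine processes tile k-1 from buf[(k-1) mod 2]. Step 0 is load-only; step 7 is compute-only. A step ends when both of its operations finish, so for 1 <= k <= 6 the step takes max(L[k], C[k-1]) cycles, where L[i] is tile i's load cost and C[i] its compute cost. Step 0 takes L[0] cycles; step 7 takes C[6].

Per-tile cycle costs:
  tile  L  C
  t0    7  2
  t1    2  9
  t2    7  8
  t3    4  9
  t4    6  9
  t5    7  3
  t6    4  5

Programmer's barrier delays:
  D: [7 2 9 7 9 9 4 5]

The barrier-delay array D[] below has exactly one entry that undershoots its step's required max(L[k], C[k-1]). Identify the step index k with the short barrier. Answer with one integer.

step 0: need L[0]=7 = 7; D[0]=7 ok
step 1: need max(L[1]=2,C[0]=2) = 2; D[1]=2 ok
step 2: need max(L[2]=7,C[1]=9) = 9; D[2]=9 ok
step 3: need max(L[3]=4,C[2]=8) = 8; D[3]=7 SHORT
step 4: need max(L[4]=6,C[3]=9) = 9; D[4]=9 ok
step 5: need max(L[5]=7,C[4]=9) = 9; D[5]=9 ok
step 6: need max(L[6]=4,C[5]=3) = 4; D[6]=4 ok
step 7: need C[6]=5 = 5; D[7]=5 ok

hazard at step 3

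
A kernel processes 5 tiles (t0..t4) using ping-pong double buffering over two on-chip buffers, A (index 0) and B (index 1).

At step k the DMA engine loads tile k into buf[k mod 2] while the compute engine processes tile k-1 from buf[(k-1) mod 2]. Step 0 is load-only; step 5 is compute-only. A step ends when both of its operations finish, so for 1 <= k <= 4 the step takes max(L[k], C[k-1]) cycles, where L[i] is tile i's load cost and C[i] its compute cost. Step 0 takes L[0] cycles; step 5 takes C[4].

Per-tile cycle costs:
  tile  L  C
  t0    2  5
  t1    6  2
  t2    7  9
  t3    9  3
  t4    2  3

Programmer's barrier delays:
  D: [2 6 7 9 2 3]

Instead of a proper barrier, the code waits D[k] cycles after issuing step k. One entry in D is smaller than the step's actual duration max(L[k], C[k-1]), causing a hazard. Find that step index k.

step 0: need L[0]=2 = 2; D[0]=2 ok
step 1: need max(L[1]=6,C[0]=5) = 6; D[1]=6 ok
step 2: need max(L[2]=7,C[1]=2) = 7; D[2]=7 ok
step 3: need max(L[3]=9,C[2]=9) = 9; D[3]=9 ok
step 4: need max(L[4]=2,C[3]=3) = 3; D[4]=2 SHORT
step 5: need C[4]=3 = 3; D[5]=3 ok

hazard at step 4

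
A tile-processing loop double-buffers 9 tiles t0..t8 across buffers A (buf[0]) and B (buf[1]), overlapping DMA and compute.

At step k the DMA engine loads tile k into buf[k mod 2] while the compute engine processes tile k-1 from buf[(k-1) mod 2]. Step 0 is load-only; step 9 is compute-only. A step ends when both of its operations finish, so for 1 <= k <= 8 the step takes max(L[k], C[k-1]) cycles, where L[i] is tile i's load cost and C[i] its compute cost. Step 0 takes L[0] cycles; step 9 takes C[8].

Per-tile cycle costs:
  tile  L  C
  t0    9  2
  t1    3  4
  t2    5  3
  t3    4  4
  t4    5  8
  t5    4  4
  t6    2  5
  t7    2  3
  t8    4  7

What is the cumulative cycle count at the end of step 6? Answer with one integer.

end_cycle[6] = 38

step 0: L[0]=9 → dur=9, Σ=9 | A=load:t0 B=idle [load-only]
step 1: L[1]=3 C[0]=2 → dur=3, Σ=12 | A=compute:t0 B=load:t1 [load-bound]
step 2: L[2]=5 C[1]=4 → dur=5, Σ=17 | A=load:t2 B=compute:t1 [load-bound]
step 3: L[3]=4 C[2]=3 → dur=4, Σ=21 | A=compute:t2 B=load:t3 [load-bound]
step 4: L[4]=5 C[3]=4 → dur=5, Σ=26 | A=load:t4 B=compute:t3 [load-bound]
step 5: L[5]=4 C[4]=8 → dur=8, Σ=34 | A=compute:t4 B=load:t5 [compute-bound]
step 6: L[6]=2 C[5]=4 → dur=4, Σ=38 | A=load:t6 B=compute:t5 [compute-bound]
step 7: L[7]=2 C[6]=5 → dur=5, Σ=43 | A=compute:t6 B=load:t7 [compute-bound]
step 8: L[8]=4 C[7]=3 → dur=4, Σ=47 | A=load:t8 B=compute:t7 [load-bound]
step 9: C[8]=7 → dur=7, Σ=54 | A=compute:t8 B=idle [compute-only]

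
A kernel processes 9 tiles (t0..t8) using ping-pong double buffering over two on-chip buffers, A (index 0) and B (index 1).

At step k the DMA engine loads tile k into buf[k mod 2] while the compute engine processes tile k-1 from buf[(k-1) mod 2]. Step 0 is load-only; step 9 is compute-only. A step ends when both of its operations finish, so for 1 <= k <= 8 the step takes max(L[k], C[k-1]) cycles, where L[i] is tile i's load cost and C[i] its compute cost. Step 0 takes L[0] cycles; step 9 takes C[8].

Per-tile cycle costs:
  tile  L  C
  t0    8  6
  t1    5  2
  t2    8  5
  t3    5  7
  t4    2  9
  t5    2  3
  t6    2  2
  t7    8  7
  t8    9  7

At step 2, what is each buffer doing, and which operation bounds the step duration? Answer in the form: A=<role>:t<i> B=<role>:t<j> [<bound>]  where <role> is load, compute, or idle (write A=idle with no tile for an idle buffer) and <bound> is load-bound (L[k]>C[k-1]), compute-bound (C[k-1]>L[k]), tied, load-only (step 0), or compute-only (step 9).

[0] DMA t0→A (8c) ∥ CU idle ⇒ 8c, clock 8
[1] DMA t1→B (5c) ∥ CU A:t0 (6c) ⇒ 6c, clock 14
[2] DMA t2→A (8c) ∥ CU B:t1 (2c) ⇒ 8c, clock 22
[3] DMA t3→B (5c) ∥ CU A:t2 (5c) ⇒ 5c, clock 27
[4] DMA t4→A (2c) ∥ CU B:t3 (7c) ⇒ 7c, clock 34
[5] DMA t5→B (2c) ∥ CU A:t4 (9c) ⇒ 9c, clock 43
[6] DMA t6→A (2c) ∥ CU B:t5 (3c) ⇒ 3c, clock 46
[7] DMA t7→B (8c) ∥ CU A:t6 (2c) ⇒ 8c, clock 54
[8] DMA t8→A (9c) ∥ CU B:t7 (7c) ⇒ 9c, clock 63
[9] DMA idle ∥ CU A:t8 (7c) ⇒ 7c, clock 70

step 2: A=load:t2 B=compute:t1 [load-bound]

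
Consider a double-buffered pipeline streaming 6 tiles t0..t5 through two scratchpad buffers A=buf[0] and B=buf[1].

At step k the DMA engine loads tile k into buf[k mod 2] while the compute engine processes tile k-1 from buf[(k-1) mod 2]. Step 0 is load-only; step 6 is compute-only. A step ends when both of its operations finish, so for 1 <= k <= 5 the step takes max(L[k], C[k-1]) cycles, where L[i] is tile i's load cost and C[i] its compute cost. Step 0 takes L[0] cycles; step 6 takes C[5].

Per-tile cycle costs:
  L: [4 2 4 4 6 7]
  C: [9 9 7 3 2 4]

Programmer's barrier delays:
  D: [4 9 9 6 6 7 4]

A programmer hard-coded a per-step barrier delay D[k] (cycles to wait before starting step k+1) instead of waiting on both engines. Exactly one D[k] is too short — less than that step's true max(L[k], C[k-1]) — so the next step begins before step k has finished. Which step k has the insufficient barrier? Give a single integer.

hazard at step 3

step 0: need L[0]=4 = 4; D[0]=4 ok
step 1: need max(L[1]=2,C[0]=9) = 9; D[1]=9 ok
step 2: need max(L[2]=4,C[1]=9) = 9; D[2]=9 ok
step 3: need max(L[3]=4,C[2]=7) = 7; D[3]=6 SHORT
step 4: need max(L[4]=6,C[3]=3) = 6; D[4]=6 ok
step 5: need max(L[5]=7,C[4]=2) = 7; D[5]=7 ok
step 6: need C[5]=4 = 4; D[6]=4 ok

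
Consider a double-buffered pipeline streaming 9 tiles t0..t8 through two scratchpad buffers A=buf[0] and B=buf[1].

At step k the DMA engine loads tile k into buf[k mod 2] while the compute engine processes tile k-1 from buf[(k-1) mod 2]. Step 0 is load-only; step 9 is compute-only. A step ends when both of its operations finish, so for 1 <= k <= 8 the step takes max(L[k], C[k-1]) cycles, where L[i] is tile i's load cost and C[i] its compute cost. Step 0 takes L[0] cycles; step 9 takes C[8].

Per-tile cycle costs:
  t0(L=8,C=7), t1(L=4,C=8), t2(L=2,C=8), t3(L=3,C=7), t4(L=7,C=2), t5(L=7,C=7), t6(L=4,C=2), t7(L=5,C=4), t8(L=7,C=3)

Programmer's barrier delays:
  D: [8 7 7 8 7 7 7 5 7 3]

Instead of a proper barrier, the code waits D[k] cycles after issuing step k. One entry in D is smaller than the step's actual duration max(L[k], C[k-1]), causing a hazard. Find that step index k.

hazard at step 2

[0] required=L[0]=8=8 vs D=8 ok
[1] required=max(L[1]=4,C[0]=7)=7 vs D=7 ok
[2] required=max(L[2]=2,C[1]=8)=8 vs D=7 SHORT
[3] required=max(L[3]=3,C[2]=8)=8 vs D=8 ok
[4] required=max(L[4]=7,C[3]=7)=7 vs D=7 ok
[5] required=max(L[5]=7,C[4]=2)=7 vs D=7 ok
[6] required=max(L[6]=4,C[5]=7)=7 vs D=7 ok
[7] required=max(L[7]=5,C[6]=2)=5 vs D=5 ok
[8] required=max(L[8]=7,C[7]=4)=7 vs D=7 ok
[9] required=C[8]=3=3 vs D=3 ok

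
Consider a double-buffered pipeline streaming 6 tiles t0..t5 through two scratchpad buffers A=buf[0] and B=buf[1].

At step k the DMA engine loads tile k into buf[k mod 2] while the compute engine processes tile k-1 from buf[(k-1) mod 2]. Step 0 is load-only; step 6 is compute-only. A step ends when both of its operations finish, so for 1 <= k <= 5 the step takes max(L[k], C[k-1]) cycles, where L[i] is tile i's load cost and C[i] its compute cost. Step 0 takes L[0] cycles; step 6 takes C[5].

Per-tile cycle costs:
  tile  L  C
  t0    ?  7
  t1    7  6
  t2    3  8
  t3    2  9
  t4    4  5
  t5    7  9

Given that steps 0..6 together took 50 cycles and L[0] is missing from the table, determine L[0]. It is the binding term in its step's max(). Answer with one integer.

L[0] = 4

step 0 | dur = L[0]=? = L[0]  (unknown; binding)
step 1 | dur = max(L[1]=7, C[0]=7) = 7
step 2 | dur = max(L[2]=3, C[1]=6) = 6
step 3 | dur = max(L[3]=2, C[2]=8) = 8
step 4 | dur = max(L[4]=4, C[3]=9) = 9
step 5 | dur = max(L[5]=7, C[4]=5) = 7
step 6 | dur = C[5]=9 = 9
sum of known step durations = 46
dur[0] = total - known = 50 - 46 = 4
L[0] is the binding max in step 0, so L[0] = dur[0] = 4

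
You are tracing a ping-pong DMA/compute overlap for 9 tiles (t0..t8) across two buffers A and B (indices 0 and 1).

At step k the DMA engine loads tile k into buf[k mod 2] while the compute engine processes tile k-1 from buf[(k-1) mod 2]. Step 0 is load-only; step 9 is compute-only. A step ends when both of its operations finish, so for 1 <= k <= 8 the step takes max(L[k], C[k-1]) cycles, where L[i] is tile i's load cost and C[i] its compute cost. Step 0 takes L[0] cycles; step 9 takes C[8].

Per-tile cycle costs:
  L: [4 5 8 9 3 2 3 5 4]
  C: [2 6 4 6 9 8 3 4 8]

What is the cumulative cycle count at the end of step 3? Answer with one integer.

end_cycle[3] = 26

k=0 load=t0/4c comp=- wait=4 total=4
k=1 load=t1/5c comp=t0/2c wait=5 total=9
k=2 load=t2/8c comp=t1/6c wait=8 total=17
k=3 load=t3/9c comp=t2/4c wait=9 total=26
k=4 load=t4/3c comp=t3/6c wait=6 total=32
k=5 load=t5/2c comp=t4/9c wait=9 total=41
k=6 load=t6/3c comp=t5/8c wait=8 total=49
k=7 load=t7/5c comp=t6/3c wait=5 total=54
k=8 load=t8/4c comp=t7/4c wait=4 total=58
k=9 load=- comp=t8/8c wait=8 total=66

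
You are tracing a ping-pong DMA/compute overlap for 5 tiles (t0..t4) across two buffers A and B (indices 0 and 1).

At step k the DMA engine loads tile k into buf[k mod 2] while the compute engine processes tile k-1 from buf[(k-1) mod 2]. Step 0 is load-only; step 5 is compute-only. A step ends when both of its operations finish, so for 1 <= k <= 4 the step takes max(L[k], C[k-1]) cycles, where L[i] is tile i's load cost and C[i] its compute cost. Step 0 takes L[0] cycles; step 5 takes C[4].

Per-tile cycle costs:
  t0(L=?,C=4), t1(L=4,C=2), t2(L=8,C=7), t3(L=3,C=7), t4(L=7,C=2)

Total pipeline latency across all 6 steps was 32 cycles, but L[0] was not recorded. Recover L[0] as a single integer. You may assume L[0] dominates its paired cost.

L[0] = 4

step 0: dur = L[0]=? = L[0]  (unknown; binding)
step 1: dur = max(L[1]=4, C[0]=4) = 4
step 2: dur = max(L[2]=8, C[1]=2) = 8
step 3: dur = max(L[3]=3, C[2]=7) = 7
step 4: dur = max(L[4]=7, C[3]=7) = 7
step 5: dur = C[4]=2 = 2
sum of known step durations = 28
dur[0] = total - known = 32 - 28 = 4
L[0] is the binding max in step 0, so L[0] = dur[0] = 4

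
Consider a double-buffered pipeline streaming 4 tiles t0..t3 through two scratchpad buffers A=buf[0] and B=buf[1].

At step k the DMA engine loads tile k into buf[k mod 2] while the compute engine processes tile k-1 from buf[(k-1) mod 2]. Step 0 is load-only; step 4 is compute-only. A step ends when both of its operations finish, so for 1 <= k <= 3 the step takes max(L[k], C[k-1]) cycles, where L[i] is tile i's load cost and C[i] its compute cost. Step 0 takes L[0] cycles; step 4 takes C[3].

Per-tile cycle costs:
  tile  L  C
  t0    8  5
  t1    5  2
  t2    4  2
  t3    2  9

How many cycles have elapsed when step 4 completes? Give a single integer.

end_cycle[4] = 28

step 0: L[0]=8 → dur=8, Σ=8 | A=load:t0 B=idle [load-only]
step 1: L[1]=5 C[0]=5 → dur=5, Σ=13 | A=compute:t0 B=load:t1 [tied]
step 2: L[2]=4 C[1]=2 → dur=4, Σ=17 | A=load:t2 B=compute:t1 [load-bound]
step 3: L[3]=2 C[2]=2 → dur=2, Σ=19 | A=compute:t2 B=load:t3 [tied]
step 4: C[3]=9 → dur=9, Σ=28 | A=idle B=compute:t3 [compute-only]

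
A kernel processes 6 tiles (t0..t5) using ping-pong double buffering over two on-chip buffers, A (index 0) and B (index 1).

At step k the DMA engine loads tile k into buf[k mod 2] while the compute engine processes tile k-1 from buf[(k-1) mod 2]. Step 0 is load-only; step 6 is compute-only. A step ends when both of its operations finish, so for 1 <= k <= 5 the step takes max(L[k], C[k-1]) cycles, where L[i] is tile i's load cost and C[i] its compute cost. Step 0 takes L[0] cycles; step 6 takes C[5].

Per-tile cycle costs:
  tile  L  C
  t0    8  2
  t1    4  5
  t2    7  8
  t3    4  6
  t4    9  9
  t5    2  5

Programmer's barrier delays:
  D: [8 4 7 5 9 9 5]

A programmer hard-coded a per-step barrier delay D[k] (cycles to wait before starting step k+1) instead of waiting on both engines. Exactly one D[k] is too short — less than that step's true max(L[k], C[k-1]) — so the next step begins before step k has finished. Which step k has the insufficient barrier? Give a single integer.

k=0 barrier L[0]=8→8c, D[0]=8 ok
k=1 barrier max(L[1]=4,C[0]=2)→4c, D[1]=4 ok
k=2 barrier max(L[2]=7,C[1]=5)→7c, D[2]=7 ok
k=3 barrier max(L[3]=4,C[2]=8)→8c, D[3]=5 SHORT
k=4 barrier max(L[4]=9,C[3]=6)→9c, D[4]=9 ok
k=5 barrier max(L[5]=2,C[4]=9)→9c, D[5]=9 ok
k=6 barrier C[5]=5→5c, D[6]=5 ok

hazard at step 3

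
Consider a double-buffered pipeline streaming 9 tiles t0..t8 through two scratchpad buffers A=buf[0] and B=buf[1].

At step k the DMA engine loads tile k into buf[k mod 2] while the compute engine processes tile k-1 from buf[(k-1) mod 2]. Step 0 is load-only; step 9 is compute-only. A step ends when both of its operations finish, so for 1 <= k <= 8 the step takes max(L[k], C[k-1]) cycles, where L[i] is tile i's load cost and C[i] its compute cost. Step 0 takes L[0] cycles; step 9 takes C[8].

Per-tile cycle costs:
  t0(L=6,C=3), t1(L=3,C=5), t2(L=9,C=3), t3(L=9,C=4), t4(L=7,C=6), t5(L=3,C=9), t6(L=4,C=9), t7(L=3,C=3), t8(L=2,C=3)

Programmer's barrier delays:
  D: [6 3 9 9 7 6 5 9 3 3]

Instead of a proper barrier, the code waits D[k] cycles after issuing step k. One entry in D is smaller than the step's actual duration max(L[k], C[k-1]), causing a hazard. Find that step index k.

[0] required=L[0]=6=6 vs D=6 ok
[1] required=max(L[1]=3,C[0]=3)=3 vs D=3 ok
[2] required=max(L[2]=9,C[1]=5)=9 vs D=9 ok
[3] required=max(L[3]=9,C[2]=3)=9 vs D=9 ok
[4] required=max(L[4]=7,C[3]=4)=7 vs D=7 ok
[5] required=max(L[5]=3,C[4]=6)=6 vs D=6 ok
[6] required=max(L[6]=4,C[5]=9)=9 vs D=5 SHORT
[7] required=max(L[7]=3,C[6]=9)=9 vs D=9 ok
[8] required=max(L[8]=2,C[7]=3)=3 vs D=3 ok
[9] required=C[8]=3=3 vs D=3 ok

hazard at step 6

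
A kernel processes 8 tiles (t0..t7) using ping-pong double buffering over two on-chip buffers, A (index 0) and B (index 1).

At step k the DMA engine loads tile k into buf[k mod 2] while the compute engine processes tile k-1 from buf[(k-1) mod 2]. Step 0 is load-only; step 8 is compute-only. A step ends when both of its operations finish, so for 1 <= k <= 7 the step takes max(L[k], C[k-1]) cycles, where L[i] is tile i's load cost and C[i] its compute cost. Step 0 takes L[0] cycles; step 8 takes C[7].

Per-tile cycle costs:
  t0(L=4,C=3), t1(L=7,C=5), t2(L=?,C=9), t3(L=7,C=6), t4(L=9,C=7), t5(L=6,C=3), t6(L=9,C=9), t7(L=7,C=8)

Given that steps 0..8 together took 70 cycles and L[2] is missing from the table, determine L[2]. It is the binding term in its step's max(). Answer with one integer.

L[2] = 8

step 0 = dur = L[0]=4 = 4
step 1 = dur = max(L[1]=7, C[0]=3) = 7
step 2 = dur = max(L[2]=?, C[1]=5) = L[2]  (unknown; binding)
step 3 = dur = max(L[3]=7, C[2]=9) = 9
step 4 = dur = max(L[4]=9, C[3]=6) = 9
step 5 = dur = max(L[5]=6, C[4]=7) = 7
step 6 = dur = max(L[6]=9, C[5]=3) = 9
step 7 = dur = max(L[7]=7, C[6]=9) = 9
step 8 = dur = C[7]=8 = 8
sum of known step durations = 62
dur[2] = total - known = 70 - 62 = 8
L[2] is the binding max in step 2, so L[2] = dur[2] = 8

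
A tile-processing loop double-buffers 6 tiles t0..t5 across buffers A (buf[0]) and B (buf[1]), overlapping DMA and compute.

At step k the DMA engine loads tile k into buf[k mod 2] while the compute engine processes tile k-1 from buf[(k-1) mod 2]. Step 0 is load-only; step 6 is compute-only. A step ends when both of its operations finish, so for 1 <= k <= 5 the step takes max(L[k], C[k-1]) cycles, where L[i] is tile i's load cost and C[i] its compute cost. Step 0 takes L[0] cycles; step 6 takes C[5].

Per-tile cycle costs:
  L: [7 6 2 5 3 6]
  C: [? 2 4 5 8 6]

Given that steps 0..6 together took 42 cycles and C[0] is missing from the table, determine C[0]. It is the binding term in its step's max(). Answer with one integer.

step 0: dur = L[0]=7 = 7
step 1: dur = max(L[1]=6, C[0]=?) = C[0]  (unknown; binding)
step 2: dur = max(L[2]=2, C[1]=2) = 2
step 3: dur = max(L[3]=5, C[2]=4) = 5
step 4: dur = max(L[4]=3, C[3]=5) = 5
step 5: dur = max(L[5]=6, C[4]=8) = 8
step 6: dur = C[5]=6 = 6
sum of known step durations = 33
dur[1] = total - known = 42 - 33 = 9
C[0] is the binding max in step 1, so C[0] = dur[1] = 9

C[0] = 9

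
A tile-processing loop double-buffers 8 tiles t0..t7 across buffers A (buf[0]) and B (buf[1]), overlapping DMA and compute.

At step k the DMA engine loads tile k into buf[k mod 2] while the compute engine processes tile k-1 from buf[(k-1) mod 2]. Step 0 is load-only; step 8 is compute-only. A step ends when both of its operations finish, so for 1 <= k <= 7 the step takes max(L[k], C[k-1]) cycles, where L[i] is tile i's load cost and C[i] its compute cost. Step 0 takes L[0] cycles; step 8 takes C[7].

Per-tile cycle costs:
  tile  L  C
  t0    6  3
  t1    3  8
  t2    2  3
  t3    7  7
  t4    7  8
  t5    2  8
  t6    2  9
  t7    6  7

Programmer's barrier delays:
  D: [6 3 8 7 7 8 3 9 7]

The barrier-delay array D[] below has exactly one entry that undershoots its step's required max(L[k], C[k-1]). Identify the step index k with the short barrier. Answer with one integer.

hazard at step 6

k=0 barrier L[0]=6→6c, D[0]=6 ok
k=1 barrier max(L[1]=3,C[0]=3)→3c, D[1]=3 ok
k=2 barrier max(L[2]=2,C[1]=8)→8c, D[2]=8 ok
k=3 barrier max(L[3]=7,C[2]=3)→7c, D[3]=7 ok
k=4 barrier max(L[4]=7,C[3]=7)→7c, D[4]=7 ok
k=5 barrier max(L[5]=2,C[4]=8)→8c, D[5]=8 ok
k=6 barrier max(L[6]=2,C[5]=8)→8c, D[6]=3 SHORT
k=7 barrier max(L[7]=6,C[6]=9)→9c, D[7]=9 ok
k=8 barrier C[7]=7→7c, D[8]=7 ok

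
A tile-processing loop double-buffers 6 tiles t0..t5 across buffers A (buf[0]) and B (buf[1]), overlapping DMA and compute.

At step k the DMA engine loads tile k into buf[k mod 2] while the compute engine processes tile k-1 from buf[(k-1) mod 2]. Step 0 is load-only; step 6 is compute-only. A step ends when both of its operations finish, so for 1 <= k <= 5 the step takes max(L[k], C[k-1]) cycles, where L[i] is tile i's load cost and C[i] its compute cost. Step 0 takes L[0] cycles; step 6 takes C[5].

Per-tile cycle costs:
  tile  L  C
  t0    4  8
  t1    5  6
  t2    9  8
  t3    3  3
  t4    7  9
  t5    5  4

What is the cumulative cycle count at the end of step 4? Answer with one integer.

end_cycle[4] = 36

k=0 load=t0/4c comp=- wait=4 total=4
k=1 load=t1/5c comp=t0/8c wait=8 total=12
k=2 load=t2/9c comp=t1/6c wait=9 total=21
k=3 load=t3/3c comp=t2/8c wait=8 total=29
k=4 load=t4/7c comp=t3/3c wait=7 total=36
k=5 load=t5/5c comp=t4/9c wait=9 total=45
k=6 load=- comp=t5/4c wait=4 total=49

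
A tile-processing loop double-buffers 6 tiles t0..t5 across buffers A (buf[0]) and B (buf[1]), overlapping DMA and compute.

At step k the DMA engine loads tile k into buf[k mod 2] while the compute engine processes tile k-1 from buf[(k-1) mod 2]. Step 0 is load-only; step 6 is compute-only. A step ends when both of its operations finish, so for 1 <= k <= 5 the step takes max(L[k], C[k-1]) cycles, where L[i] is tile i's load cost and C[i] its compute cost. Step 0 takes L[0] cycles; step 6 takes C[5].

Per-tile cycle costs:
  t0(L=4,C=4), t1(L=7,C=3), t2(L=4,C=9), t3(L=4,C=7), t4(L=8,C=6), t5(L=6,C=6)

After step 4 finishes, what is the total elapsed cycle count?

end_cycle[4] = 32

step 0: L[0]=4 → dur=4, Σ=4 | A=load:t0 B=idle [load-only]
step 1: L[1]=7 C[0]=4 → dur=7, Σ=11 | A=compute:t0 B=load:t1 [load-bound]
step 2: L[2]=4 C[1]=3 → dur=4, Σ=15 | A=load:t2 B=compute:t1 [load-bound]
step 3: L[3]=4 C[2]=9 → dur=9, Σ=24 | A=compute:t2 B=load:t3 [compute-bound]
step 4: L[4]=8 C[3]=7 → dur=8, Σ=32 | A=load:t4 B=compute:t3 [load-bound]
step 5: L[5]=6 C[4]=6 → dur=6, Σ=38 | A=compute:t4 B=load:t5 [tied]
step 6: C[5]=6 → dur=6, Σ=44 | A=idle B=compute:t5 [compute-only]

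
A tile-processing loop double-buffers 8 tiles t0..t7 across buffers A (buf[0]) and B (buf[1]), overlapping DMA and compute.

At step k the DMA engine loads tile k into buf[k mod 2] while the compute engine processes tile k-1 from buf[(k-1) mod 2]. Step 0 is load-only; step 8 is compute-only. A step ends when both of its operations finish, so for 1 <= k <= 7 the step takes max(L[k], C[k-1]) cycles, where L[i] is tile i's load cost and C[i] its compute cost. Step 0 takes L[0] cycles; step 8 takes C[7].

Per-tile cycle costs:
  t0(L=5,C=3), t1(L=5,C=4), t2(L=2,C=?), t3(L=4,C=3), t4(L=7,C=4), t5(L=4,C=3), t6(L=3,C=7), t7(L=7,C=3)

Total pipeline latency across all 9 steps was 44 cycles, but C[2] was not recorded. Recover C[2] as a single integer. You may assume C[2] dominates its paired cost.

C[2] = 6

step 0 | dur = L[0]=5 = 5
step 1 | dur = max(L[1]=5, C[0]=3) = 5
step 2 | dur = max(L[2]=2, C[1]=4) = 4
step 3 | dur = max(L[3]=4, C[2]=?) = C[2]  (unknown; binding)
step 4 | dur = max(L[4]=7, C[3]=3) = 7
step 5 | dur = max(L[5]=4, C[4]=4) = 4
step 6 | dur = max(L[6]=3, C[5]=3) = 3
step 7 | dur = max(L[7]=7, C[6]=7) = 7
step 8 | dur = C[7]=3 = 3
sum of known step durations = 38
dur[3] = total - known = 44 - 38 = 6
C[2] is the binding max in step 3, so C[2] = dur[3] = 6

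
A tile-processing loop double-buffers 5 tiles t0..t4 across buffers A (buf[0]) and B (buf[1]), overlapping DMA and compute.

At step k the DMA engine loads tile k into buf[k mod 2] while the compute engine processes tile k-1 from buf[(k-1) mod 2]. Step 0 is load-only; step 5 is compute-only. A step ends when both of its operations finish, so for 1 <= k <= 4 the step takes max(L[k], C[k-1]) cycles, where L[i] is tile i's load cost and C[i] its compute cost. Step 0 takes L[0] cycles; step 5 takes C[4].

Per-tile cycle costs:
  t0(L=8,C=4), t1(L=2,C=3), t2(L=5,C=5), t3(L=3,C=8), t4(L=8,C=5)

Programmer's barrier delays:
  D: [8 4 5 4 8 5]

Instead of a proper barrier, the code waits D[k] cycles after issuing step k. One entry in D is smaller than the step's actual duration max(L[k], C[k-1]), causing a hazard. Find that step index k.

hazard at step 3

k=0 barrier L[0]=8→8c, D[0]=8 ok
k=1 barrier max(L[1]=2,C[0]=4)→4c, D[1]=4 ok
k=2 barrier max(L[2]=5,C[1]=3)→5c, D[2]=5 ok
k=3 barrier max(L[3]=3,C[2]=5)→5c, D[3]=4 SHORT
k=4 barrier max(L[4]=8,C[3]=8)→8c, D[4]=8 ok
k=5 barrier C[4]=5→5c, D[5]=5 ok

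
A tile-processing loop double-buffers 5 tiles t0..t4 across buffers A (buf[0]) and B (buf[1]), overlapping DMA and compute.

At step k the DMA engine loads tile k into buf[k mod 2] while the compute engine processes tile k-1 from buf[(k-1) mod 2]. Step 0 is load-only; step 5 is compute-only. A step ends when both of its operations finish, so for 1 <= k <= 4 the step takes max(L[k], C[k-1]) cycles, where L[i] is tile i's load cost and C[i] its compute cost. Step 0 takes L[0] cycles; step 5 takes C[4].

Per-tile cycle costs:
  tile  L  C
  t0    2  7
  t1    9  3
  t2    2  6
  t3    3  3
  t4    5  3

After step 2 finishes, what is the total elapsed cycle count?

  0. 2=2c; end=2; A:t0 B:-
  1. max(9,7)=9c; end=11; A:t0 B:t1
  2. max(2,3)=3c; end=14; A:t2 B:t1
  3. max(3,6)=6c; end=20; A:t2 B:t3
  4. max(5,3)=5c; end=25; A:t4 B:t3
  5. 3=3c; end=28; A:t4 B:t3

end_cycle[2] = 14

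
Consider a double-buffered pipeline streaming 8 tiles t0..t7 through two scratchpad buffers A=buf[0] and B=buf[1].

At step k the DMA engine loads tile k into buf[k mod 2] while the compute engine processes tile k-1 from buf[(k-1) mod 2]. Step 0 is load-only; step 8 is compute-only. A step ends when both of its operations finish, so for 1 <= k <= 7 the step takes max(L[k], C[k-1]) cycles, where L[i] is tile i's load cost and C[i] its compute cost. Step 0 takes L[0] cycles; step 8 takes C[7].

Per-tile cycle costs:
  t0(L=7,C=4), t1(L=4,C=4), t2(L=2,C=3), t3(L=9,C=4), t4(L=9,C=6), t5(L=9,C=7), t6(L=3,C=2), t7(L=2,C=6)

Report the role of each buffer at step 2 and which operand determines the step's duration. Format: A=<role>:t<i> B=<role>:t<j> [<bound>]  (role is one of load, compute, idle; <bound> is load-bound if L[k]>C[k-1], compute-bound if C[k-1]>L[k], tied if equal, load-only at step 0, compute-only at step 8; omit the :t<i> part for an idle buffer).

[0] DMA t0→A (7c) ∥ CU idle ⇒ 7c, clock 7
[1] DMA t1→B (4c) ∥ CU A:t0 (4c) ⇒ 4c, clock 11
[2] DMA t2→A (2c) ∥ CU B:t1 (4c) ⇒ 4c, clock 15
[3] DMA t3→B (9c) ∥ CU A:t2 (3c) ⇒ 9c, clock 24
[4] DMA t4→A (9c) ∥ CU B:t3 (4c) ⇒ 9c, clock 33
[5] DMA t5→B (9c) ∥ CU A:t4 (6c) ⇒ 9c, clock 42
[6] DMA t6→A (3c) ∥ CU B:t5 (7c) ⇒ 7c, clock 49
[7] DMA t7→B (2c) ∥ CU A:t6 (2c) ⇒ 2c, clock 51
[8] DMA idle ∥ CU B:t7 (6c) ⇒ 6c, clock 57

step 2: A=load:t2 B=compute:t1 [compute-bound]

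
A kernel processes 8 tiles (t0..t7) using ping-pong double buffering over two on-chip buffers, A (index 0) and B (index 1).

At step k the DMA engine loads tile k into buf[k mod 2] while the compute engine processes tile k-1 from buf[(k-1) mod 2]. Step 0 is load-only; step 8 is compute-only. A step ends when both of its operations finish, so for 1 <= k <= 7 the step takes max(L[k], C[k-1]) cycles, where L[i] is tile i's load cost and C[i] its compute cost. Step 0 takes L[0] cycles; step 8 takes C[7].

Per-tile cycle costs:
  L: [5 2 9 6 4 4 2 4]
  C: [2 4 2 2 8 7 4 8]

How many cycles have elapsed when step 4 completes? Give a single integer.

  0. 5=5c; end=5; A:t0 B:-
  1. max(2,2)=2c; end=7; A:t0 B:t1
  2. max(9,4)=9c; end=16; A:t2 B:t1
  3. max(6,2)=6c; end=22; A:t2 B:t3
  4. max(4,2)=4c; end=26; A:t4 B:t3
  5. max(4,8)=8c; end=34; A:t4 B:t5
  6. max(2,7)=7c; end=41; A:t6 B:t5
  7. max(4,4)=4c; end=45; A:t6 B:t7
  8. 8=8c; end=53; A:t6 B:t7

end_cycle[4] = 26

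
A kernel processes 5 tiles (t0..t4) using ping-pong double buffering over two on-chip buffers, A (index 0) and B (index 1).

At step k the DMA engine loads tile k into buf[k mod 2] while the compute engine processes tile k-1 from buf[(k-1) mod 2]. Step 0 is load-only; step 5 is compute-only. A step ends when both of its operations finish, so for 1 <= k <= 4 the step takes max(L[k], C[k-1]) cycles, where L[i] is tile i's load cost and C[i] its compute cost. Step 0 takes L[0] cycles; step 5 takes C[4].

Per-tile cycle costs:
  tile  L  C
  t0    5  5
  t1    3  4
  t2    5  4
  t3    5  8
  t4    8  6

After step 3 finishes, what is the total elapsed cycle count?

[0] DMA t0→A (5c) ∥ CU idle ⇒ 5c, clock 5
[1] DMA t1→B (3c) ∥ CU A:t0 (5c) ⇒ 5c, clock 10
[2] DMA t2→A (5c) ∥ CU B:t1 (4c) ⇒ 5c, clock 15
[3] DMA t3→B (5c) ∥ CU A:t2 (4c) ⇒ 5c, clock 20
[4] DMA t4→A (8c) ∥ CU B:t3 (8c) ⇒ 8c, clock 28
[5] DMA idle ∥ CU A:t4 (6c) ⇒ 6c, clock 34

end_cycle[3] = 20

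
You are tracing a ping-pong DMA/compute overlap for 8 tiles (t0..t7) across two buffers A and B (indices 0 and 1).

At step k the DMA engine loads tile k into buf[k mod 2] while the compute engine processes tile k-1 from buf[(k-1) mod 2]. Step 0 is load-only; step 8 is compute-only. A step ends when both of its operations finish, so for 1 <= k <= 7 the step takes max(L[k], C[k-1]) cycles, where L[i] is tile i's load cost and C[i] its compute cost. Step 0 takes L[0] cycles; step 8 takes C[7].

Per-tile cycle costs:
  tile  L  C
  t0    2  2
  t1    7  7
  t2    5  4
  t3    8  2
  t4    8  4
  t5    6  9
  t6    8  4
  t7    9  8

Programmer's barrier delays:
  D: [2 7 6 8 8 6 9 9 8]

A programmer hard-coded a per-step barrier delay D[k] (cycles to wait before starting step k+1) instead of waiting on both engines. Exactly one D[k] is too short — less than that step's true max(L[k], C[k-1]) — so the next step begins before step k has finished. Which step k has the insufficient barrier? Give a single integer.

[0] required=L[0]=2=2 vs D=2 ok
[1] required=max(L[1]=7,C[0]=2)=7 vs D=7 ok
[2] required=max(L[2]=5,C[1]=7)=7 vs D=6 SHORT
[3] required=max(L[3]=8,C[2]=4)=8 vs D=8 ok
[4] required=max(L[4]=8,C[3]=2)=8 vs D=8 ok
[5] required=max(L[5]=6,C[4]=4)=6 vs D=6 ok
[6] required=max(L[6]=8,C[5]=9)=9 vs D=9 ok
[7] required=max(L[7]=9,C[6]=4)=9 vs D=9 ok
[8] required=C[7]=8=8 vs D=8 ok

hazard at step 2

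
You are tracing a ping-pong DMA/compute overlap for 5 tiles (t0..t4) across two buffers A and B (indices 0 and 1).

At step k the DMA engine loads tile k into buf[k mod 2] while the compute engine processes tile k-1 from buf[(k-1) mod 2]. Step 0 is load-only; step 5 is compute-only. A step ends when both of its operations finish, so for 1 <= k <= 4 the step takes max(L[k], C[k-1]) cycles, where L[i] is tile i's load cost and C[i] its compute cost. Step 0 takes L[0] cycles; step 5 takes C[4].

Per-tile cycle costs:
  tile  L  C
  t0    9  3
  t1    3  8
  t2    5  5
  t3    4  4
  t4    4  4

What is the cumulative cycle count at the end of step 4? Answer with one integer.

end_cycle[4] = 29

[0] DMA t0→A (9c) ∥ CU idle ⇒ 9c, clock 9
[1] DMA t1→B (3c) ∥ CU A:t0 (3c) ⇒ 3c, clock 12
[2] DMA t2→A (5c) ∥ CU B:t1 (8c) ⇒ 8c, clock 20
[3] DMA t3→B (4c) ∥ CU A:t2 (5c) ⇒ 5c, clock 25
[4] DMA t4→A (4c) ∥ CU B:t3 (4c) ⇒ 4c, clock 29
[5] DMA idle ∥ CU A:t4 (4c) ⇒ 4c, clock 33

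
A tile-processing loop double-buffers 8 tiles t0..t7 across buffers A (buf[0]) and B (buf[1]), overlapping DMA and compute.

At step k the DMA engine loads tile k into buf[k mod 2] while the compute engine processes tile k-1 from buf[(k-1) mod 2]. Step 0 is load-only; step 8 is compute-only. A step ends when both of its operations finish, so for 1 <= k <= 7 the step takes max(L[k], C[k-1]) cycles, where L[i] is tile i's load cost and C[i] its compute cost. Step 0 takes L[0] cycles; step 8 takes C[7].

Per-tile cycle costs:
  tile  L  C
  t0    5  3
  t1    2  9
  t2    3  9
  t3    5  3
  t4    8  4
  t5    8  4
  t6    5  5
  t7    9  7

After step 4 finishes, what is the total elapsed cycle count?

[0] DMA t0→A (5c) ∥ CU idle ⇒ 5c, clock 5
[1] DMA t1→B (2c) ∥ CU A:t0 (3c) ⇒ 3c, clock 8
[2] DMA t2→A (3c) ∥ CU B:t1 (9c) ⇒ 9c, clock 17
[3] DMA t3→B (5c) ∥ CU A:t2 (9c) ⇒ 9c, clock 26
[4] DMA t4→A (8c) ∥ CU B:t3 (3c) ⇒ 8c, clock 34
[5] DMA t5→B (8c) ∥ CU A:t4 (4c) ⇒ 8c, clock 42
[6] DMA t6→A (5c) ∥ CU B:t5 (4c) ⇒ 5c, clock 47
[7] DMA t7→B (9c) ∥ CU A:t6 (5c) ⇒ 9c, clock 56
[8] DMA idle ∥ CU B:t7 (7c) ⇒ 7c, clock 63

end_cycle[4] = 34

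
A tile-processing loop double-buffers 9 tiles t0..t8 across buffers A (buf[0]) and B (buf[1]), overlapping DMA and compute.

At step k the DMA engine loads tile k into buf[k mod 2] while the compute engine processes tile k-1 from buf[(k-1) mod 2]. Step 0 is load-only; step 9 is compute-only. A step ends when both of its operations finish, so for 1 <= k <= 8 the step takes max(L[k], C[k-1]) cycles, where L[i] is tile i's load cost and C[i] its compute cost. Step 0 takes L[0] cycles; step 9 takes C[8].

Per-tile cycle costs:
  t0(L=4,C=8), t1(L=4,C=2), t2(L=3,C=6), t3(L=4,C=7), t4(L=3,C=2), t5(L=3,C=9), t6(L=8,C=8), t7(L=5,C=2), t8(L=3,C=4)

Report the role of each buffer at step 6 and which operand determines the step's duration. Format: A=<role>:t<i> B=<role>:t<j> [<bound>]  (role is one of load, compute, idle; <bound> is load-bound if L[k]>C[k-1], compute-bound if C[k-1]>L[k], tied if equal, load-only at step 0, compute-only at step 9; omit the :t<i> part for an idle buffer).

step 6: A=load:t6 B=compute:t5 [compute-bound]

[0] DMA t0→A (4c) ∥ CU idle ⇒ 4c, clock 4
[1] DMA t1→B (4c) ∥ CU A:t0 (8c) ⇒ 8c, clock 12
[2] DMA t2→A (3c) ∥ CU B:t1 (2c) ⇒ 3c, clock 15
[3] DMA t3→B (4c) ∥ CU A:t2 (6c) ⇒ 6c, clock 21
[4] DMA t4→A (3c) ∥ CU B:t3 (7c) ⇒ 7c, clock 28
[5] DMA t5→B (3c) ∥ CU A:t4 (2c) ⇒ 3c, clock 31
[6] DMA t6→A (8c) ∥ CU B:t5 (9c) ⇒ 9c, clock 40
[7] DMA t7→B (5c) ∥ CU A:t6 (8c) ⇒ 8c, clock 48
[8] DMA t8→A (3c) ∥ CU B:t7 (2c) ⇒ 3c, clock 51
[9] DMA idle ∥ CU A:t8 (4c) ⇒ 4c, clock 55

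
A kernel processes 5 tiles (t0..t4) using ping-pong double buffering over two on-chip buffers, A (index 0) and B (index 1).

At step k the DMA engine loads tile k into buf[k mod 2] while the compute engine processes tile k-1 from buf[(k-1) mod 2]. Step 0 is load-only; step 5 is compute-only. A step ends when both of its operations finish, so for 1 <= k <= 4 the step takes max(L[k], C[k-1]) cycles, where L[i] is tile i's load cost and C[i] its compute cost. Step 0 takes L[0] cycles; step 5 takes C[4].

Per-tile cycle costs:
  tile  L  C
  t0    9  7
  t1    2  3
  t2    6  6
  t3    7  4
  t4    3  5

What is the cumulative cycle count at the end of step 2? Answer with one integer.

  0. 9=9c; end=9; A:t0 B:-
  1. max(2,7)=7c; end=16; A:t0 B:t1
  2. max(6,3)=6c; end=22; A:t2 B:t1
  3. max(7,6)=7c; end=29; A:t2 B:t3
  4. max(3,4)=4c; end=33; A:t4 B:t3
  5. 5=5c; end=38; A:t4 B:t3

end_cycle[2] = 22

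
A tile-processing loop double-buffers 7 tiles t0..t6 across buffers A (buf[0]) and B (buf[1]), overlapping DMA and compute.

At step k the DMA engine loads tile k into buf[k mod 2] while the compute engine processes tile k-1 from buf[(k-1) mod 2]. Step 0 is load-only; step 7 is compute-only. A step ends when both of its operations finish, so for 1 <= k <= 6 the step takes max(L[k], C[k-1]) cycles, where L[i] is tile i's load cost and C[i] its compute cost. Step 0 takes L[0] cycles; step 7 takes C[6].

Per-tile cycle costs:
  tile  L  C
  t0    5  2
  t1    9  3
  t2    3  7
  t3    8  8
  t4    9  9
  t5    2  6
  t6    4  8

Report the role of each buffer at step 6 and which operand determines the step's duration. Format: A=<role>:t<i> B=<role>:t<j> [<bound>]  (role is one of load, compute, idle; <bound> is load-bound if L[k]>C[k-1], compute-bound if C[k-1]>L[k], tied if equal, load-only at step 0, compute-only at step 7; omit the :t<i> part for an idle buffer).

[0] DMA t0→A (5c) ∥ CU idle ⇒ 5c, clock 5
[1] DMA t1→B (9c) ∥ CU A:t0 (2c) ⇒ 9c, clock 14
[2] DMA t2→A (3c) ∥ CU B:t1 (3c) ⇒ 3c, clock 17
[3] DMA t3→B (8c) ∥ CU A:t2 (7c) ⇒ 8c, clock 25
[4] DMA t4→A (9c) ∥ CU B:t3 (8c) ⇒ 9c, clock 34
[5] DMA t5→B (2c) ∥ CU A:t4 (9c) ⇒ 9c, clock 43
[6] DMA t6→A (4c) ∥ CU B:t5 (6c) ⇒ 6c, clock 49
[7] DMA idle ∥ CU A:t6 (8c) ⇒ 8c, clock 57

step 6: A=load:t6 B=compute:t5 [compute-bound]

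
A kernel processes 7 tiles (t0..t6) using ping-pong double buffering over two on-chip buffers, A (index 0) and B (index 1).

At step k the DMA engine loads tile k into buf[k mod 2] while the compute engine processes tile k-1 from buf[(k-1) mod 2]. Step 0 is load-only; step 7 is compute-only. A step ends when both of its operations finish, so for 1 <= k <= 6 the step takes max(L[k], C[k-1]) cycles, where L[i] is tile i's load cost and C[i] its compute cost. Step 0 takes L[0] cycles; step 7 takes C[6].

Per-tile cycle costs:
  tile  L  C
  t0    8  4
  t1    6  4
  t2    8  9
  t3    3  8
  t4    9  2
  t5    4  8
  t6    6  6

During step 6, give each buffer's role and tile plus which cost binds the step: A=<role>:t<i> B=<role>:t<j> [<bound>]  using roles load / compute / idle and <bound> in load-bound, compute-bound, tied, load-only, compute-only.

[0] DMA t0→A (8c) ∥ CU idle ⇒ 8c, clock 8
[1] DMA t1→B (6c) ∥ CU A:t0 (4c) ⇒ 6c, clock 14
[2] DMA t2→A (8c) ∥ CU B:t1 (4c) ⇒ 8c, clock 22
[3] DMA t3→B (3c) ∥ CU A:t2 (9c) ⇒ 9c, clock 31
[4] DMA t4→A (9c) ∥ CU B:t3 (8c) ⇒ 9c, clock 40
[5] DMA t5→B (4c) ∥ CU A:t4 (2c) ⇒ 4c, clock 44
[6] DMA t6→A (6c) ∥ CU B:t5 (8c) ⇒ 8c, clock 52
[7] DMA idle ∥ CU A:t6 (6c) ⇒ 6c, clock 58

step 6: A=load:t6 B=compute:t5 [compute-bound]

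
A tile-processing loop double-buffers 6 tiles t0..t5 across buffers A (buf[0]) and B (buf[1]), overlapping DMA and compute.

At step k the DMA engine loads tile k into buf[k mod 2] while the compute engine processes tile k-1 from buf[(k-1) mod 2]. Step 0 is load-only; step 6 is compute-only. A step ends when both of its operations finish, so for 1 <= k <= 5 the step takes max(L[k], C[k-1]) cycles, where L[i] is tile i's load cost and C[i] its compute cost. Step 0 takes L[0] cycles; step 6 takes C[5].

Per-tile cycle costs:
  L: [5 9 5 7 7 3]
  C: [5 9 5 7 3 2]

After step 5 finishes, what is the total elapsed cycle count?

end_cycle[5] = 40

k=0 load=t0/5c comp=- wait=5 total=5
k=1 load=t1/9c comp=t0/5c wait=9 total=14
k=2 load=t2/5c comp=t1/9c wait=9 total=23
k=3 load=t3/7c comp=t2/5c wait=7 total=30
k=4 load=t4/7c comp=t3/7c wait=7 total=37
k=5 load=t5/3c comp=t4/3c wait=3 total=40
k=6 load=- comp=t5/2c wait=2 total=42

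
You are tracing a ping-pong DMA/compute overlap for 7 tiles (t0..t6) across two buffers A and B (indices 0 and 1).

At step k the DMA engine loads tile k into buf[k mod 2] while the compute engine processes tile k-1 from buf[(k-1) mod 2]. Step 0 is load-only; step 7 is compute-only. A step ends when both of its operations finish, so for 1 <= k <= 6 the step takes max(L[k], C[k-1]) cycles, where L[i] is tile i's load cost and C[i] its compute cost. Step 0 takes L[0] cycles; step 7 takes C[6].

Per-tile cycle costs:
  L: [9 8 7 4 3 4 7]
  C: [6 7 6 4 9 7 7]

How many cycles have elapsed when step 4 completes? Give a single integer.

end_cycle[4] = 34

k=0 load=t0/9c comp=- wait=9 total=9
k=1 load=t1/8c comp=t0/6c wait=8 total=17
k=2 load=t2/7c comp=t1/7c wait=7 total=24
k=3 load=t3/4c comp=t2/6c wait=6 total=30
k=4 load=t4/3c comp=t3/4c wait=4 total=34
k=5 load=t5/4c comp=t4/9c wait=9 total=43
k=6 load=t6/7c comp=t5/7c wait=7 total=50
k=7 load=- comp=t6/7c wait=7 total=57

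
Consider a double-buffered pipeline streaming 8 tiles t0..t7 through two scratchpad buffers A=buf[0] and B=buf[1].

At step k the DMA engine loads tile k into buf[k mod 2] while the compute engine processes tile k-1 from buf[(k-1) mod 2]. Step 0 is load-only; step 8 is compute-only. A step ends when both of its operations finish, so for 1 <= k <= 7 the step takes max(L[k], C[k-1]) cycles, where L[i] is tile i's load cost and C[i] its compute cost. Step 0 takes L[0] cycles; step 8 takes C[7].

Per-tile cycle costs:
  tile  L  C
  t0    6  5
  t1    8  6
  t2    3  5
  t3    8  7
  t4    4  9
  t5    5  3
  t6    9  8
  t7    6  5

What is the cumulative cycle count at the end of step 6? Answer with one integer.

end_cycle[6] = 53

[0] DMA t0→A (6c) ∥ CU idle ⇒ 6c, clock 6
[1] DMA t1→B (8c) ∥ CU A:t0 (5c) ⇒ 8c, clock 14
[2] DMA t2→A (3c) ∥ CU B:t1 (6c) ⇒ 6c, clock 20
[3] DMA t3→B (8c) ∥ CU A:t2 (5c) ⇒ 8c, clock 28
[4] DMA t4→A (4c) ∥ CU B:t3 (7c) ⇒ 7c, clock 35
[5] DMA t5→B (5c) ∥ CU A:t4 (9c) ⇒ 9c, clock 44
[6] DMA t6→A (9c) ∥ CU B:t5 (3c) ⇒ 9c, clock 53
[7] DMA t7→B (6c) ∥ CU A:t6 (8c) ⇒ 8c, clock 61
[8] DMA idle ∥ CU B:t7 (5c) ⇒ 5c, clock 66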